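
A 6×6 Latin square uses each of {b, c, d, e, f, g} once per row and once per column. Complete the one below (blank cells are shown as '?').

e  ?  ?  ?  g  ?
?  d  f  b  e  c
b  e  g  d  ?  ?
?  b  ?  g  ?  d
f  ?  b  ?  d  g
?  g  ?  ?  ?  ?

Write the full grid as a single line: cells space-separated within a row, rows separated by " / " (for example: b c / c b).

At row 2, column 1: row 2 has {b,c,d,e,f}; column 1 has {b,e,f}; that leaves g.
At row 3, column 6: row 3 has {b,d,e,g}; column 6 has {c,d,g}; that leaves f.
At row 4, column 1: row 4 has {b,d,g}; column 1 has {b,e,f,g}; that leaves c.
At row 4, column 3: row 4 has {b,c,d,g}; column 3 has {b,f,g}; that leaves e.
At row 4, column 5: row 4 has {b,c,d,e,g}; column 5 has {d,e,g}; that leaves f.
At row 5, column 2: row 5 has {b,d,f,g}; column 2 has {b,d,e,g}; that leaves c.
At row 5, column 4: row 5 has {b,c,d,f,g}; column 4 has {b,d,g}; that leaves e.
At row 6, column 1: row 6 has {g}; column 1 has {b,c,e,f,g}; that leaves d.
At row 6, column 3: row 6 has {d,g}; column 3 has {b,e,f,g}; that leaves c.
At row 6, column 4: row 6 has {c,d,g}; column 4 has {b,d,e,g}; that leaves f.
At row 6, column 5: row 6 has {c,d,f,g}; column 5 has {d,e,f,g}; that leaves b.
At row 6, column 6: row 6 has {b,c,d,f,g}; column 6 has {c,d,f,g}; that leaves e.
At row 1, column 2: row 1 has {e,g}; column 2 has {b,c,d,e,g}; that leaves f.
At row 1, column 3: row 1 has {e,f,g}; column 3 has {b,c,e,f,g}; that leaves d.
At row 1, column 4: row 1 has {d,e,f,g}; column 4 has {b,d,e,f,g}; that leaves c.
At row 1, column 6: row 1 has {c,d,e,f,g}; column 6 has {c,d,e,f,g}; that leaves b.
At row 3, column 5: row 3 has {b,d,e,f,g}; column 5 has {b,d,e,f,g}; that leaves c.

e f d c g b / g d f b e c / b e g d c f / c b e g f d / f c b e d g / d g c f b e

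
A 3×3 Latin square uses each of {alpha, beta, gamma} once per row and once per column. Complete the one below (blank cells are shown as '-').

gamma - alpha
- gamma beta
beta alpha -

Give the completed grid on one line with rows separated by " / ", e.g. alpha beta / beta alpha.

gamma beta alpha / alpha gamma beta / beta alpha gamma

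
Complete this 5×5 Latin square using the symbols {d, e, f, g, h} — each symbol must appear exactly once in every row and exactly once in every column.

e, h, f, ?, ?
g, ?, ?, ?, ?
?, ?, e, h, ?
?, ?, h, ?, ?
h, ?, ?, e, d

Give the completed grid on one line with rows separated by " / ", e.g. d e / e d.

e h f d g / g e d f h / d g e h f / f d h g e / h f g e d

(r1,c5) = g
(r2,c3) = d
(r2,c4) = f
(r3,c5) = f
(r4,c5) = e
(r5,c3) = g
(r1,c4) = d
(r2,c2) = e
(r2,c5) = h
(r3,c1) = d
(r3,c2) = g
(r4,c1) = f
(r4,c2) = d
(r4,c4) = g
(r5,c2) = f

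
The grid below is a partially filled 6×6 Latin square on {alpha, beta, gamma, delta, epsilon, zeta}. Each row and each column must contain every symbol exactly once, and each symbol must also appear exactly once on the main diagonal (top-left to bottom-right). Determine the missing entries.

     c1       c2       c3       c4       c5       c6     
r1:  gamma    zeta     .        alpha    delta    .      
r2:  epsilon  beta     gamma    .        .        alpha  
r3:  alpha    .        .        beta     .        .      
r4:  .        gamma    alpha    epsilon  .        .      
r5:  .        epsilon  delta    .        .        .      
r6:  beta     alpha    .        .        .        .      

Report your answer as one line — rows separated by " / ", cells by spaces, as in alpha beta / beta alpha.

gamma zeta beta alpha delta epsilon / epsilon beta gamma delta zeta alpha / alpha delta zeta beta epsilon gamma / delta gamma alpha epsilon beta zeta / zeta epsilon delta gamma alpha beta / beta alpha epsilon zeta gamma delta

row 2 has {alpha,beta,gamma,epsilon}; column 5 has {delta} — only zeta is left for (r2,c5).
row 3 has {alpha,beta}; column 2 has {alpha,beta,gamma,epsilon,zeta} — only delta is left for (r3,c2).
row 3 has {alpha,beta,delta}; column 3 has {alpha,gamma,delta}; the diagonal has {beta,gamma,epsilon} — only zeta is left for (r3,c3).
row 4 has {alpha,gamma,epsilon}; column 5 has {delta,zeta} — only beta is left for (r4,c5).
row 5 has {delta,epsilon}; column 1 has {alpha,beta,gamma,epsilon} — only zeta is left for (r5,c1).
row 5 has {delta,epsilon,zeta}; column 4 has {alpha,beta,epsilon} — only gamma is left for (r5,c4).
row 5 has {gamma,delta,epsilon,zeta}; column 5 has {beta,delta,zeta}; the diagonal has {beta,gamma,epsilon,zeta} — only alpha is left for (r5,c5).
row 5 has {alpha,gamma,delta,epsilon,zeta}; column 6 has {alpha} — only beta is left for (r5,c6).
row 6 has {alpha,beta}; column 3 has {alpha,gamma,delta,zeta} — only epsilon is left for (r6,c3).
row 6 has {alpha,beta,epsilon}; column 5 has {alpha,beta,delta,zeta} — only gamma is left for (r6,c5).
row 6 has {alpha,beta,gamma,epsilon}; column 6 has {alpha,beta}; the diagonal has {alpha,beta,gamma,epsilon,zeta} — only delta is left for (r6,c6).
row 1 has {alpha,gamma,delta,zeta}; column 3 has {alpha,gamma,delta,epsilon,zeta} — only beta is left for (r1,c3).
row 1 has {alpha,beta,gamma,delta,zeta}; column 6 has {alpha,beta,delta} — only epsilon is left for (r1,c6).
row 2 has {alpha,beta,gamma,epsilon,zeta}; column 4 has {alpha,beta,gamma,epsilon} — only delta is left for (r2,c4).
row 3 has {alpha,beta,delta,zeta}; column 5 has {alpha,beta,gamma,delta,zeta} — only epsilon is left for (r3,c5).
row 3 has {alpha,beta,delta,epsilon,zeta}; column 6 has {alpha,beta,delta,epsilon} — only gamma is left for (r3,c6).
row 4 has {alpha,beta,gamma,epsilon}; column 1 has {alpha,beta,gamma,epsilon,zeta} — only delta is left for (r4,c1).
row 4 has {alpha,beta,gamma,delta,epsilon}; column 6 has {alpha,beta,gamma,delta,epsilon} — only zeta is left for (r4,c6).
row 6 has {alpha,beta,gamma,delta,epsilon}; column 4 has {alpha,beta,gamma,delta,epsilon} — only zeta is left for (r6,c4).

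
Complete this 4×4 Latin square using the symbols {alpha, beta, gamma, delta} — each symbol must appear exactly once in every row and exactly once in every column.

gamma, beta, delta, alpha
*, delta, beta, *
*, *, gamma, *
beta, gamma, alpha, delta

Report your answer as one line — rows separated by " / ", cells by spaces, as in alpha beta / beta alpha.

gamma beta delta alpha / alpha delta beta gamma / delta alpha gamma beta / beta gamma alpha delta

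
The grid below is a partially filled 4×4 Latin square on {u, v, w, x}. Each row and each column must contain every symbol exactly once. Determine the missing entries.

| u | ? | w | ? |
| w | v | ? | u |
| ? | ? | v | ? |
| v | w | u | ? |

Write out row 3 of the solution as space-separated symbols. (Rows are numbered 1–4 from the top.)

(r1,c2): row 1 has {u,w}; column 2 has {v,w}, so it must be x.
(r1,c4): row 1 has {u,w,x}; column 4 has {u}, so it must be v.
(r2,c3): row 2 has {u,v,w}; column 3 has {u,v,w}, so it must be x.
(r3,c1): row 3 has {v}; column 1 has {u,v,w}, so it must be x.
(r3,c2): row 3 has {v,x}; column 2 has {v,w,x}, so it must be u.
(r3,c4): row 3 has {u,v,x}; column 4 has {u,v}, so it must be w.

x u v w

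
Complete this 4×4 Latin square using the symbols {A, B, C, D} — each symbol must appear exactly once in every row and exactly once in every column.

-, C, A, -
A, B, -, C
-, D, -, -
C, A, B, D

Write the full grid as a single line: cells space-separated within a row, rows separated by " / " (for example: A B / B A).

D C A B / A B D C / B D C A / C A B D

(r1,c4) = B
(r2,c3) = D
(r3,c1) = B
(r3,c3) = C
(r3,c4) = A
(r1,c1) = D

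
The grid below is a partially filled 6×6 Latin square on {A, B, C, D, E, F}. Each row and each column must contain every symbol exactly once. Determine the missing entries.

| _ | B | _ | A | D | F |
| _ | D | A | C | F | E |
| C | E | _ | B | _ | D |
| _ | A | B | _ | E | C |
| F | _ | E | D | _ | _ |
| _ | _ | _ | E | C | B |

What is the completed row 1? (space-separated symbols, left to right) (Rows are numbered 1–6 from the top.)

E B C A D F

Cell (r1,c1): row 1 has {A,B,D,F}; column 1 has {C,F} → E.
Cell (r1,c3): row 1 has {A,B,D,E,F}; column 3 has {A,B,E} → C.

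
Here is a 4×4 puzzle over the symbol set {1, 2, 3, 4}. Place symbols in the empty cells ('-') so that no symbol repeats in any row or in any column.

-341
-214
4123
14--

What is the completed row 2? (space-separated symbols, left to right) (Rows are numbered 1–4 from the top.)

3 2 1 4

At row 1, column 1: row 1 has {1,3,4}; column 1 has {1,4}; that leaves 2.
At row 2, column 1: row 2 has {1,2,4}; column 1 has {1,2,4}; that leaves 3.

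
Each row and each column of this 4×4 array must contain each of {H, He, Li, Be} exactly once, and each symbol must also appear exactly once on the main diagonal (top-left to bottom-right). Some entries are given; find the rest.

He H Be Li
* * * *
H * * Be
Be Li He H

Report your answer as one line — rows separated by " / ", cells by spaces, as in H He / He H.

He H Be Li / Li Be H He / H He Li Be / Be Li He H

(r2,c1): row 2 is empty so far; column 1 has {H,He,Be}, so it must be Li.
(r2,c2): row 2 has {Li}; column 2 has {H,Li}; the diagonal has {H,He}, so it must be Be.
(r2,c3): row 2 has {Li,Be}; column 3 has {He,Be}, so it must be H.
(r2,c4): row 2 has {H,Li,Be}; column 4 has {H,Li,Be}, so it must be He.
(r3,c2): row 3 has {H,Be}; column 2 has {H,Li,Be}, so it must be He.
(r3,c3): row 3 has {H,He,Be}; column 3 has {H,He,Be}; the diagonal has {H,He,Be}, so it must be Li.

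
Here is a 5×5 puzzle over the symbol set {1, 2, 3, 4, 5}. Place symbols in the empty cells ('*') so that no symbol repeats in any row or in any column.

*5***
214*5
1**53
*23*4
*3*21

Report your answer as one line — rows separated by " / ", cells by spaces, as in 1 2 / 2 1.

3 5 1 4 2 / 2 1 4 3 5 / 1 4 2 5 3 / 5 2 3 1 4 / 4 3 5 2 1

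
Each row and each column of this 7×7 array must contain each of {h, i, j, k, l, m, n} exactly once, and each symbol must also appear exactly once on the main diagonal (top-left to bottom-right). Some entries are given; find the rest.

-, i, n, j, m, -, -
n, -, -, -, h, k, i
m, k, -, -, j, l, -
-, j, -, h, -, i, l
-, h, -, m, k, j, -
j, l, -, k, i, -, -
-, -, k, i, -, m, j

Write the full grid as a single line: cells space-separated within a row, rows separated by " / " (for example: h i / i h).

Cell (r1,c1): row 1 has {i,j,m,n}; column 1 has {j,m,n}; the diagonal has {h,j,k} → l.
Cell (r1,c6): row 1 has {i,j,l,m,n}; column 6 has {i,j,k,l,m} → h.
Cell (r1,c7): row 1 has {h,i,j,l,m,n}; column 7 has {i,j,l} → k.
Cell (r2,c2): row 2 has {h,i,k,n}; column 2 has {h,i,j,k,l}; the diagonal has {h,j,k,l} → m.
Cell (r2,c4): row 2 has {h,i,k,m,n}; column 4 has {h,i,j,k,m} → l.
Cell (r3,c3): row 3 has {j,k,l,m}; column 3 has {k,n}; the diagonal has {h,j,k,l,m} → i.
Cell (r3,c4): row 3 has {i,j,k,l,m}; column 4 has {h,i,j,k,l,m} → n.
Cell (r3,c7): row 3 has {i,j,k,l,m,n}; column 7 has {i,j,k,l} → h.
Cell (r4,c1): row 4 has {h,i,j,l}; column 1 has {j,l,m,n} → k.
Cell (r4,c3): row 4 has {h,i,j,k,l}; column 3 has {i,k,n} → m.
Cell (r4,c5): row 4 has {h,i,j,k,l,m}; column 5 has {h,i,j,k,m} → n.
Cell (r5,c1): row 5 has {h,j,k,m}; column 1 has {j,k,l,m,n} → i.
Cell (r5,c3): row 5 has {h,i,j,k,m}; column 3 has {i,k,m,n} → l.
Cell (r5,c7): row 5 has {h,i,j,k,l,m}; column 7 has {h,i,j,k,l} → n.
Cell (r6,c3): row 6 has {i,j,k,l}; column 3 has {i,k,l,m,n} → h.
Cell (r6,c6): row 6 has {h,i,j,k,l}; column 6 has {h,i,j,k,l,m}; the diagonal has {h,i,j,k,l,m} → n.
Cell (r6,c7): row 6 has {h,i,j,k,l,n}; column 7 has {h,i,j,k,l,n} → m.
Cell (r7,c1): row 7 has {i,j,k,m}; column 1 has {i,j,k,l,m,n} → h.
Cell (r7,c2): row 7 has {h,i,j,k,m}; column 2 has {h,i,j,k,l,m} → n.
Cell (r7,c5): row 7 has {h,i,j,k,m,n}; column 5 has {h,i,j,k,m,n} → l.
Cell (r2,c3): row 2 has {h,i,k,l,m,n}; column 3 has {h,i,k,l,m,n} → j.

l i n j m h k / n m j l h k i / m k i n j l h / k j m h n i l / i h l m k j n / j l h k i n m / h n k i l m j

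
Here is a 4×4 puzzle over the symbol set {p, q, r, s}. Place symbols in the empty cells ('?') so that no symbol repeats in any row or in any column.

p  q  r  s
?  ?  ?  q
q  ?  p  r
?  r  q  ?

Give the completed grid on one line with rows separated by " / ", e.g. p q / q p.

p q r s / r p s q / q s p r / s r q p

Cell (r2,c3): row 2 has {q}; column 3 has {p,q,r} → s.
Cell (r3,c2): row 3 has {p,q,r}; column 2 has {q,r} → s.
Cell (r4,c1): row 4 has {q,r}; column 1 has {p,q} → s.
Cell (r4,c4): row 4 has {q,r,s}; column 4 has {q,r,s} → p.
Cell (r2,c1): row 2 has {q,s}; column 1 has {p,q,s} → r.
Cell (r2,c2): row 2 has {q,r,s}; column 2 has {q,r,s} → p.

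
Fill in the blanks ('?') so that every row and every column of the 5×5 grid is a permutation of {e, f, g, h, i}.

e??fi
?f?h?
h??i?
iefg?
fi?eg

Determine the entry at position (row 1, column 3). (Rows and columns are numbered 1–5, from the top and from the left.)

g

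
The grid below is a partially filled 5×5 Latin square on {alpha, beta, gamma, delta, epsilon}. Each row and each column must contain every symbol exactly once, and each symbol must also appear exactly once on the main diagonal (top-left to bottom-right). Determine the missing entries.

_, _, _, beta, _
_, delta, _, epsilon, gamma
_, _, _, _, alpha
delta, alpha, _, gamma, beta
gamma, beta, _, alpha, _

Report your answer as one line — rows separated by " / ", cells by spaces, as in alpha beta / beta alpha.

At row 3, column 4: row 3 has {alpha}; column 4 has {alpha,beta,gamma,epsilon}; that leaves delta.
At row 4, column 3: row 4 has {alpha,beta,gamma,delta}; column 3 is empty so far; that leaves epsilon.
At row 5, column 3: row 5 has {alpha,beta,gamma}; column 3 has {epsilon}; that leaves delta.
At row 5, column 5: row 5 has {alpha,beta,gamma,delta}; column 5 has {alpha,beta,gamma}; the diagonal has {gamma,delta}; that leaves epsilon.
At row 1, column 1: row 1 has {beta}; column 1 has {gamma,delta}; the diagonal has {gamma,delta,epsilon}; that leaves alpha.
At row 1, column 3: row 1 has {alpha,beta}; column 3 has {delta,epsilon}; that leaves gamma.
At row 1, column 5: row 1 has {alpha,beta,gamma}; column 5 has {alpha,beta,gamma,epsilon}; that leaves delta.
At row 2, column 1: row 2 has {gamma,delta,epsilon}; column 1 has {alpha,gamma,delta}; that leaves beta.
At row 2, column 3: row 2 has {beta,gamma,delta,epsilon}; column 3 has {gamma,delta,epsilon}; that leaves alpha.
At row 3, column 1: row 3 has {alpha,delta}; column 1 has {alpha,beta,gamma,delta}; that leaves epsilon.
At row 3, column 2: row 3 has {alpha,delta,epsilon}; column 2 has {alpha,beta,delta}; that leaves gamma.
At row 3, column 3: row 3 has {alpha,gamma,delta,epsilon}; column 3 has {alpha,gamma,delta,epsilon}; the diagonal has {alpha,gamma,delta,epsilon}; that leaves beta.
At row 1, column 2: row 1 has {alpha,beta,gamma,delta}; column 2 has {alpha,beta,gamma,delta}; that leaves epsilon.

alpha epsilon gamma beta delta / beta delta alpha epsilon gamma / epsilon gamma beta delta alpha / delta alpha epsilon gamma beta / gamma beta delta alpha epsilon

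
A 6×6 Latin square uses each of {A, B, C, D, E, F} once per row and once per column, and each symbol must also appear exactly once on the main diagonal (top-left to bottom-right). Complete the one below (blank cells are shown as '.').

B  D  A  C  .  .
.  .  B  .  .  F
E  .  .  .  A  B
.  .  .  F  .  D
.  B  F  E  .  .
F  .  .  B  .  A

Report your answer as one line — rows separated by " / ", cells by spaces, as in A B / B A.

B D A C F E / D E B A C F / E F C D A B / C A E F B D / A B F E D C / F C D B E A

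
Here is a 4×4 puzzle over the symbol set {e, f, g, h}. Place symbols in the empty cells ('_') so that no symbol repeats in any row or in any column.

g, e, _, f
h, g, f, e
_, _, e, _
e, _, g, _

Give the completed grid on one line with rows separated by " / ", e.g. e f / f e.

(r1,c3) = h
(r3,c1) = f
(r3,c2) = h
(r3,c4) = g
(r4,c2) = f
(r4,c4) = h

g e h f / h g f e / f h e g / e f g h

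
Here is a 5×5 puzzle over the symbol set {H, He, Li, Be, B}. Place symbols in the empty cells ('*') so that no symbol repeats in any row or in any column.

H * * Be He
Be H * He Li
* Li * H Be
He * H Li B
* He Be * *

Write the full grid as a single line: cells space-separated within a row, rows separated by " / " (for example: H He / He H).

H B Li Be He / Be H B He Li / B Li He H Be / He Be H Li B / Li He Be B H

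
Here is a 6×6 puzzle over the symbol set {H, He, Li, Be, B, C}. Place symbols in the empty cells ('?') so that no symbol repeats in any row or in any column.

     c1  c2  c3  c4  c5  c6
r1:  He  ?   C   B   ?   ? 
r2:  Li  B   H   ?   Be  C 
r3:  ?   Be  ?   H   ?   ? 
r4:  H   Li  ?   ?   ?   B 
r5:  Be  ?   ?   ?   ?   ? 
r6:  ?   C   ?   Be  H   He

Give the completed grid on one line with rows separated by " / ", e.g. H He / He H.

He H C B Li Be / Li B H He Be C / C Be He H B Li / H Li Be C He B / Be He B Li C H / B C Li Be H He

Cell (r1,c2): row 1 has {He,B,C}; column 2 has {Li,Be,B,C} → H.
Cell (r1,c5): row 1 has {H,He,B,C}; column 5 has {H,Be} → Li.
Cell (r1,c6): row 1 has {H,He,Li,B,C}; column 6 has {He,B,C} → Be.
Cell (r2,c4): row 2 has {H,Li,Be,B,C}; column 4 has {H,Be,B} → He.
Cell (r3,c6): row 3 has {H,Be}; column 6 has {He,Be,B,C} → Li.
Cell (r4,c4): row 4 has {H,Li,B}; column 4 has {H,He,Be,B} → C.
Cell (r4,c5): row 4 has {H,Li,B,C}; column 5 has {H,Li,Be} → He.
Cell (r5,c2): row 5 has {Be}; column 2 has {H,Li,Be,B,C} → He.
Cell (r5,c4): row 5 has {He,Be}; column 4 has {H,He,Be,B,C} → Li.
Cell (r5,c6): row 5 has {He,Li,Be}; column 6 has {He,Li,Be,B,C} → H.
Cell (r6,c1): row 6 has {H,He,Be,C}; column 1 has {H,He,Li,Be} → B.
Cell (r6,c3): row 6 has {H,He,Be,B,C}; column 3 has {H,C} → Li.
Cell (r3,c1): row 3 has {H,Li,Be}; column 1 has {H,He,Li,Be,B} → C.
Cell (r3,c5): row 3 has {H,Li,Be,C}; column 5 has {H,He,Li,Be} → B.
Cell (r4,c3): row 4 has {H,He,Li,B,C}; column 3 has {H,Li,C} → Be.
Cell (r5,c3): row 5 has {H,He,Li,Be}; column 3 has {H,Li,Be,C} → B.
Cell (r5,c5): row 5 has {H,He,Li,Be,B}; column 5 has {H,He,Li,Be,B} → C.
Cell (r3,c3): row 3 has {H,Li,Be,B,C}; column 3 has {H,Li,Be,B,C} → He.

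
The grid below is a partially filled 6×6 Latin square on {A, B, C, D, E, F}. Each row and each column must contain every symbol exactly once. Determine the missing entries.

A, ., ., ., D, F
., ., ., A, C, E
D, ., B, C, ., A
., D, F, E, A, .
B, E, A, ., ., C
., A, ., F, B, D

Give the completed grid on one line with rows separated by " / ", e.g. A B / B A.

A C E B D F / F B D A C E / D F B C E A / C D F E A B / B E A D F C / E A C F B D

At row 1, column 4: row 1 has {A,D,F}; column 4 has {A,C,E,F}; that leaves B.
At row 2, column 1: row 2 has {A,C,E}; column 1 has {A,B,D}; that leaves F.
At row 2, column 2: row 2 has {A,C,E,F}; column 2 has {A,D,E}; that leaves B.
At row 2, column 3: row 2 has {A,B,C,E,F}; column 3 has {A,B,F}; that leaves D.
At row 3, column 2: row 3 has {A,B,C,D}; column 2 has {A,B,D,E}; that leaves F.
At row 3, column 5: row 3 has {A,B,C,D,F}; column 5 has {A,B,C,D}; that leaves E.
At row 4, column 1: row 4 has {A,D,E,F}; column 1 has {A,B,D,F}; that leaves C.
At row 4, column 6: row 4 has {A,C,D,E,F}; column 6 has {A,C,D,E,F}; that leaves B.
At row 5, column 4: row 5 has {A,B,C,E}; column 4 has {A,B,C,E,F}; that leaves D.
At row 5, column 5: row 5 has {A,B,C,D,E}; column 5 has {A,B,C,D,E}; that leaves F.
At row 6, column 1: row 6 has {A,B,D,F}; column 1 has {A,B,C,D,F}; that leaves E.
At row 6, column 3: row 6 has {A,B,D,E,F}; column 3 has {A,B,D,F}; that leaves C.
At row 1, column 2: row 1 has {A,B,D,F}; column 2 has {A,B,D,E,F}; that leaves C.
At row 1, column 3: row 1 has {A,B,C,D,F}; column 3 has {A,B,C,D,F}; that leaves E.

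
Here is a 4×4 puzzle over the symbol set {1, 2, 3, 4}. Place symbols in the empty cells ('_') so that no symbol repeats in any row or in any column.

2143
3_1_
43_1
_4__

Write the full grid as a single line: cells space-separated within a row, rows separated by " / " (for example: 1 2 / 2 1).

2 1 4 3 / 3 2 1 4 / 4 3 2 1 / 1 4 3 2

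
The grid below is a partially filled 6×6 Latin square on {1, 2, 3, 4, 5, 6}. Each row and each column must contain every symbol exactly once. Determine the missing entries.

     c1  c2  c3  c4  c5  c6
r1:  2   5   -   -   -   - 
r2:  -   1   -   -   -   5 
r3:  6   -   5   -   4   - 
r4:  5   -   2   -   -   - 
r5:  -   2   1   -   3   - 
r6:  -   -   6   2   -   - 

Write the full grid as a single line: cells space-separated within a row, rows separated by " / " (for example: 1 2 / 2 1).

(r3,c2): row 3 has {4,5,6}; column 2 has {1,2,5}, so it must be 3.
(r3,c4): row 3 has {3,4,5,6}; column 4 has {2}, so it must be 1.
(r3,c6): row 3 has {1,3,4,5,6}; column 6 has {5}, so it must be 2.
(r5,c1): row 5 has {1,2,3}; column 1 has {2,5,6}, so it must be 4.
(r5,c6): row 5 has {1,2,3,4}; column 6 has {2,5}, so it must be 6.
(r6,c2): row 6 has {2,6}; column 2 has {1,2,3,5}, so it must be 4.
(r2,c1): row 2 has {1,5}; column 1 has {2,4,5,6}, so it must be 3.
(r2,c3): row 2 has {1,3,5}; column 3 has {1,2,5,6}, so it must be 4.
(r2,c4): row 2 has {1,3,4,5}; column 4 has {1,2}, so it must be 6.
(r2,c5): row 2 has {1,3,4,5,6}; column 5 has {3,4}, so it must be 2.
(r4,c2): row 4 has {2,5}; column 2 has {1,2,3,4,5}, so it must be 6.
(r4,c5): row 4 has {2,5,6}; column 5 has {2,3,4}, so it must be 1.
(r5,c4): row 5 has {1,2,3,4,6}; column 4 has {1,2,6}, so it must be 5.
(r6,c1): row 6 has {2,4,6}; column 1 has {2,3,4,5,6}, so it must be 1.
(r6,c5): row 6 has {1,2,4,6}; column 5 has {1,2,3,4}, so it must be 5.
(r6,c6): row 6 has {1,2,4,5,6}; column 6 has {2,5,6}, so it must be 3.
(r1,c3): row 1 has {2,5}; column 3 has {1,2,4,5,6}, so it must be 3.
(r1,c4): row 1 has {2,3,5}; column 4 has {1,2,5,6}, so it must be 4.
(r1,c5): row 1 has {2,3,4,5}; column 5 has {1,2,3,4,5}, so it must be 6.
(r1,c6): row 1 has {2,3,4,5,6}; column 6 has {2,3,5,6}, so it must be 1.
(r4,c4): row 4 has {1,2,5,6}; column 4 has {1,2,4,5,6}, so it must be 3.
(r4,c6): row 4 has {1,2,3,5,6}; column 6 has {1,2,3,5,6}, so it must be 4.

2 5 3 4 6 1 / 3 1 4 6 2 5 / 6 3 5 1 4 2 / 5 6 2 3 1 4 / 4 2 1 5 3 6 / 1 4 6 2 5 3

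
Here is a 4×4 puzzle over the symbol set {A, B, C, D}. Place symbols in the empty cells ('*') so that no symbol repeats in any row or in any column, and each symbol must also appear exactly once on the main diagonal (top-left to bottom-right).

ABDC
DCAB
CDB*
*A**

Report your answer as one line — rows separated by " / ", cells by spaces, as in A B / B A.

(r3,c4) = A
(r4,c1) = B
(r4,c3) = C
(r4,c4) = D

A B D C / D C A B / C D B A / B A C D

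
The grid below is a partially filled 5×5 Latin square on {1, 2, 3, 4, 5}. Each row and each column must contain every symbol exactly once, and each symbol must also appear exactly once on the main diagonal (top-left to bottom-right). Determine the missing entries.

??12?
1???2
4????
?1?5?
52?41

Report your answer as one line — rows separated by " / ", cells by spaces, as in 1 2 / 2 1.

3 5 1 2 4 / 1 4 5 3 2 / 4 3 2 1 5 / 2 1 4 5 3 / 5 2 3 4 1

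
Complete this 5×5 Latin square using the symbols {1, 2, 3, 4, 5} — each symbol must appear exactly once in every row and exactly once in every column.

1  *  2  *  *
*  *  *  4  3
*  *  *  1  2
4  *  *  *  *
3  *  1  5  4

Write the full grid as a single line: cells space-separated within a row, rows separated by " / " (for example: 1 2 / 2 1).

1 4 2 3 5 / 2 1 5 4 3 / 5 3 4 1 2 / 4 5 3 2 1 / 3 2 1 5 4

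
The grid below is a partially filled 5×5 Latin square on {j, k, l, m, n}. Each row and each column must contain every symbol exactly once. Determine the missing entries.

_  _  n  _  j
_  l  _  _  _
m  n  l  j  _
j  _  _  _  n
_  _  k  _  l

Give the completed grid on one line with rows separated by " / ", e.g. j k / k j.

(r3,c5): row 3 has {j,l,m,n}; column 5 has {j,l,n}, so it must be k.
(r4,c3): row 4 has {j,n}; column 3 has {k,l,n}, so it must be m.
(r5,c1): row 5 has {k,l}; column 1 has {j,m}, so it must be n.
(r5,c4): row 5 has {k,l,n}; column 4 has {j}, so it must be m.
(r2,c1): row 2 has {l}; column 1 has {j,m,n}, so it must be k.
(r2,c3): row 2 has {k,l}; column 3 has {k,l,m,n}, so it must be j.
(r2,c4): row 2 has {j,k,l}; column 4 has {j,m}, so it must be n.
(r2,c5): row 2 has {j,k,l,n}; column 5 has {j,k,l,n}, so it must be m.
(r4,c2): row 4 has {j,m,n}; column 2 has {l,n}, so it must be k.
(r4,c4): row 4 has {j,k,m,n}; column 4 has {j,m,n}, so it must be l.
(r5,c2): row 5 has {k,l,m,n}; column 2 has {k,l,n}, so it must be j.
(r1,c1): row 1 has {j,n}; column 1 has {j,k,m,n}, so it must be l.
(r1,c2): row 1 has {j,l,n}; column 2 has {j,k,l,n}, so it must be m.
(r1,c4): row 1 has {j,l,m,n}; column 4 has {j,l,m,n}, so it must be k.

l m n k j / k l j n m / m n l j k / j k m l n / n j k m l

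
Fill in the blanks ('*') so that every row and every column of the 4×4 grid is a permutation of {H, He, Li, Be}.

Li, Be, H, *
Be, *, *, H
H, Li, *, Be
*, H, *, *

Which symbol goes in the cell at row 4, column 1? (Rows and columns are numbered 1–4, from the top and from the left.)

He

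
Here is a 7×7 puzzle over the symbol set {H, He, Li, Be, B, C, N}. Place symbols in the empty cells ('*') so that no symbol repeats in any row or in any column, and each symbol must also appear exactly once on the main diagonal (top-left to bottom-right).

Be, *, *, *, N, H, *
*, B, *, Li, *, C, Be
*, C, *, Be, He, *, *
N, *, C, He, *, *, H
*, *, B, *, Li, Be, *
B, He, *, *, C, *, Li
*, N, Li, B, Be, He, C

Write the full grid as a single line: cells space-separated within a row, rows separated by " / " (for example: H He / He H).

Be Li He C N H B / He B N Li H C Be / Li C H Be He B N / N Be C He B Li H / C H B N Li Be He / B He Be H C N Li / H N Li B Be He C

At row 1, column 2: row 1 has {H,Be,N}; column 2 has {He,B,C,N}; that leaves Li.
At row 1, column 3: row 1 has {H,Li,Be,N}; column 3 has {Li,B,C}; that leaves He.
At row 1, column 4: row 1 has {H,He,Li,Be,N}; column 4 has {He,Li,Be,B}; that leaves C.
At row 1, column 7: row 1 has {H,He,Li,Be,C,N}; column 7 has {H,Li,Be,C}; that leaves B.
At row 2, column 5: row 2 has {Li,Be,B,C}; column 5 has {He,Li,Be,C,N}; that leaves H.
At row 3, column 7: row 3 has {He,Be,C}; column 7 has {H,Li,Be,B,C}; that leaves N.
At row 4, column 2: row 4 has {H,He,C,N}; column 2 has {He,Li,B,C,N}; that leaves Be.
At row 4, column 5: row 4 has {H,He,Be,C,N}; column 5 has {H,He,Li,Be,C,N}; that leaves B.
At row 4, column 6: row 4 has {H,He,Be,B,C,N}; column 6 has {H,He,Be,C}; that leaves Li.
At row 5, column 2: row 5 has {Li,Be,B}; column 2 has {He,Li,Be,B,C,N}; that leaves H.
At row 5, column 4: row 5 has {H,Li,Be,B}; column 4 has {He,Li,Be,B,C}; that leaves N.
At row 5, column 7: row 5 has {H,Li,Be,B,N}; column 7 has {H,Li,Be,B,C,N}; that leaves He.
At row 6, column 4: row 6 has {He,Li,B,C}; column 4 has {He,Li,Be,B,C,N}; that leaves H.
At row 6, column 6: row 6 has {H,He,Li,B,C}; column 6 has {H,He,Li,Be,C}; the diagonal has {He,Li,Be,B,C}; that leaves N.
At row 7, column 1: row 7 has {He,Li,Be,B,C,N}; column 1 has {Be,B,N}; that leaves H.
At row 2, column 1: row 2 has {H,Li,Be,B,C}; column 1 has {H,Be,B,N}; that leaves He.
At row 2, column 3: row 2 has {H,He,Li,Be,B,C}; column 3 has {He,Li,B,C}; that leaves N.
At row 3, column 1: row 3 has {He,Be,C,N}; column 1 has {H,He,Be,B,N}; that leaves Li.
At row 3, column 3: row 3 has {He,Li,Be,C,N}; column 3 has {He,Li,B,C,N}; the diagonal has {He,Li,Be,B,C,N}; that leaves H.
At row 3, column 6: row 3 has {H,He,Li,Be,C,N}; column 6 has {H,He,Li,Be,C,N}; that leaves B.
At row 5, column 1: row 5 has {H,He,Li,Be,B,N}; column 1 has {H,He,Li,Be,B,N}; that leaves C.
At row 6, column 3: row 6 has {H,He,Li,B,C,N}; column 3 has {H,He,Li,B,C,N}; that leaves Be.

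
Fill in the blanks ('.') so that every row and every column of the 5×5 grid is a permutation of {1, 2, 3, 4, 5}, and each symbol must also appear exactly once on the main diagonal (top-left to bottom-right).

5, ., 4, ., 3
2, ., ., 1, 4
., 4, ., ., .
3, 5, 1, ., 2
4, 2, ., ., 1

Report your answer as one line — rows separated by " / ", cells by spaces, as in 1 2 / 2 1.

(r1,c2) = 1
(r1,c4) = 2
(r2,c2) = 3
(r2,c3) = 5
(r3,c1) = 1
(r3,c3) = 2
(r3,c5) = 5
(r4,c4) = 4
(r5,c3) = 3
(r5,c4) = 5
(r3,c4) = 3

5 1 4 2 3 / 2 3 5 1 4 / 1 4 2 3 5 / 3 5 1 4 2 / 4 2 3 5 1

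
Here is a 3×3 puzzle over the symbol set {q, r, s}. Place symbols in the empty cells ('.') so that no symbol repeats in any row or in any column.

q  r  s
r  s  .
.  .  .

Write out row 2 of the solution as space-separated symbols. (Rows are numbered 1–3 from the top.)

r s q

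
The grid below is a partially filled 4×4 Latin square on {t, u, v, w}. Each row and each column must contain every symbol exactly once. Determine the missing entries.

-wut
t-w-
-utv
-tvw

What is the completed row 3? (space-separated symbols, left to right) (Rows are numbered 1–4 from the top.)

w u t v

(r1,c1) = v
(r2,c2) = v
(r2,c4) = u
(r3,c1) = w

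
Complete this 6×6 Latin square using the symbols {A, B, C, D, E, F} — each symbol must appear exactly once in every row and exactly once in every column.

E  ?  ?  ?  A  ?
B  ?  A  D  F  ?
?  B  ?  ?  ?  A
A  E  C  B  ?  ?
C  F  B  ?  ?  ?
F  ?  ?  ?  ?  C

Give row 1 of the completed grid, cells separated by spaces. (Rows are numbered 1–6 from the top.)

E D F C A B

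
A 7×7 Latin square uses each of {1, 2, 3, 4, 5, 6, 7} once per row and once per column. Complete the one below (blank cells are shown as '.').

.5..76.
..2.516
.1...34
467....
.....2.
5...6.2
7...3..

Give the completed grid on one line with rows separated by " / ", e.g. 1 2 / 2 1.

2 5 4 3 7 6 1 / 3 7 2 4 5 1 6 / 6 1 5 7 2 3 4 / 4 6 7 2 1 5 3 / 1 3 6 5 4 2 7 / 5 4 3 1 6 7 2 / 7 2 1 6 3 4 5

row 2 has {1,2,5,6}; column 1 has {4,5,7} — only 3 is left for (r2,c1).
row 3 has {1,3,4}; column 5 has {3,5,6,7} — only 2 is left for (r3,c5).
row 4 has {4,6,7}; column 5 has {2,3,5,6,7} — only 1 is left for (r4,c5).
row 4 has {1,4,6,7}; column 6 has {1,2,3,6} — only 5 is left for (r4,c6).
row 4 has {1,4,5,6,7}; column 7 has {2,4,6} — only 3 is left for (r4,c7).
row 5 has {2}; column 5 has {1,2,3,5,6,7} — only 4 is left for (r5,c5).
row 7 has {3,7}; column 6 has {1,2,3,5,6} — only 4 is left for (r7,c6).
row 1 has {5,6,7}; column 7 has {2,3,4,6} — only 1 is left for (r1,c7).
row 3 has {1,2,3,4}; column 1 has {3,4,5,7} — only 6 is left for (r3,c1).
row 3 has {1,2,3,4,6}; column 3 has {2,7} — only 5 is left for (r3,c3).
row 3 has {1,2,3,4,5,6}; column 4 is empty so far — only 7 is left for (r3,c4).
row 4 has {1,3,4,5,6,7}; column 4 has {7} — only 2 is left for (r4,c4).
row 5 has {2,4}; column 1 has {3,4,5,6,7} — only 1 is left for (r5,c1).
row 6 has {2,5,6}; column 6 has {1,2,3,4,5,6} — only 7 is left for (r6,c6).
row 7 has {3,4,7}; column 2 has {1,5,6} — only 2 is left for (r7,c2).
row 7 has {2,3,4,7}; column 7 has {1,2,3,4,6} — only 5 is left for (r7,c7).
row 1 has {1,5,6,7}; column 1 has {1,3,4,5,6,7} — only 2 is left for (r1,c1).
row 2 has {1,2,3,5,6}; column 4 has {2,7} — only 4 is left for (r2,c4).
row 5 has {1,2,4}; column 7 has {1,2,3,4,5,6} — only 7 is left for (r5,c7).
row 1 has {1,2,5,6,7}; column 4 has {2,4,7} — only 3 is left for (r1,c4).
row 2 has {1,2,3,4,5,6}; column 2 has {1,2,5,6} — only 7 is left for (r2,c2).
row 5 has {1,2,4,7}; column 2 has {1,2,5,6,7} — only 3 is left for (r5,c2).
row 5 has {1,2,3,4,7}; column 3 has {2,5,7} — only 6 is left for (r5,c3).
row 5 has {1,2,3,4,6,7}; column 4 has {2,3,4,7} — only 5 is left for (r5,c4).
row 6 has {2,5,6,7}; column 2 has {1,2,3,5,6,7} — only 4 is left for (r6,c2).
row 6 has {2,4,5,6,7}; column 4 has {2,3,4,5,7} — only 1 is left for (r6,c4).
row 7 has {2,3,4,5,7}; column 3 has {2,5,6,7} — only 1 is left for (r7,c3).
row 7 has {1,2,3,4,5,7}; column 4 has {1,2,3,4,5,7} — only 6 is left for (r7,c4).
row 1 has {1,2,3,5,6,7}; column 3 has {1,2,5,6,7} — only 4 is left for (r1,c3).
row 6 has {1,2,4,5,6,7}; column 3 has {1,2,4,5,6,7} — only 3 is left for (r6,c3).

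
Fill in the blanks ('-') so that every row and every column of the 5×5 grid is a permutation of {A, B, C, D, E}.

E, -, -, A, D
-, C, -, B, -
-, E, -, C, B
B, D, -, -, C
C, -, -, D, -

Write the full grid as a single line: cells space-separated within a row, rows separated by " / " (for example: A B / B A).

E B C A D / D C E B A / A E D C B / B D A E C / C A B D E

row 1 has {A,D,E}; column 2 has {C,D,E} — only B is left for (r1,c2).
row 1 has {A,B,D,E}; column 3 is empty so far — only C is left for (r1,c3).
row 4 has {B,C,D}; column 4 has {A,B,C,D} — only E is left for (r4,c4).
row 5 has {C,D}; column 2 has {B,C,D,E} — only A is left for (r5,c2).
row 5 has {A,C,D}; column 5 has {B,C,D} — only E is left for (r5,c5).
row 2 has {B,C}; column 5 has {B,C,D,E} — only A is left for (r2,c5).
row 4 has {B,C,D,E}; column 3 has {C} — only A is left for (r4,c3).
row 5 has {A,C,D,E}; column 3 has {A,C} — only B is left for (r5,c3).
row 2 has {A,B,C}; column 1 has {B,C,E} — only D is left for (r2,c1).
row 2 has {A,B,C,D}; column 3 has {A,B,C} — only E is left for (r2,c3).
row 3 has {B,C,E}; column 1 has {B,C,D,E} — only A is left for (r3,c1).
row 3 has {A,B,C,E}; column 3 has {A,B,C,E} — only D is left for (r3,c3).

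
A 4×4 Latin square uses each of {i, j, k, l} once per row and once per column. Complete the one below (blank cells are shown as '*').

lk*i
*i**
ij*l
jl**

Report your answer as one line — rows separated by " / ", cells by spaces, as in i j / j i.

(r1,c3): row 1 has {i,k,l}; column 3 is empty so far, so it must be j.
(r2,c1): row 2 has {i}; column 1 has {i,j,l}, so it must be k.
(r2,c3): row 2 has {i,k}; column 3 has {j}, so it must be l.
(r2,c4): row 2 has {i,k,l}; column 4 has {i,l}, so it must be j.
(r3,c3): row 3 has {i,j,l}; column 3 has {j,l}, so it must be k.
(r4,c3): row 4 has {j,l}; column 3 has {j,k,l}, so it must be i.
(r4,c4): row 4 has {i,j,l}; column 4 has {i,j,l}, so it must be k.

l k j i / k i l j / i j k l / j l i k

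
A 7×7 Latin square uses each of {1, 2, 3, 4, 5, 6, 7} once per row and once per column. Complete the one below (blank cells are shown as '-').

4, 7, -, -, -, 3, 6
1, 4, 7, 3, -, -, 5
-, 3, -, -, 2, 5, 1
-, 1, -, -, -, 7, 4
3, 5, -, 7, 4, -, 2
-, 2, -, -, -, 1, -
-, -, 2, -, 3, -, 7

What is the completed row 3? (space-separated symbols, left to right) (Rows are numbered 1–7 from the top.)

7 3 6 4 2 5 1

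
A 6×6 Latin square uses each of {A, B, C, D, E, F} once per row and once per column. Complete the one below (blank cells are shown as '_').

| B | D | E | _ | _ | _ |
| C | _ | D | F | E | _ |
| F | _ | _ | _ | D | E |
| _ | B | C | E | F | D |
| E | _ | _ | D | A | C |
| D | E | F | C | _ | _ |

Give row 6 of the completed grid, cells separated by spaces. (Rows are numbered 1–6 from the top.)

D E F C B A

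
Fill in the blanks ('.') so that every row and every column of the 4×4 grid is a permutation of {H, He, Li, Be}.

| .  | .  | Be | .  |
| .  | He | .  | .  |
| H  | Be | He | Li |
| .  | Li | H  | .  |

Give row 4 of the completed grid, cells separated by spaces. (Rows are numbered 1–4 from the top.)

He Li H Be

(r1,c2) = H
(r1,c4) = He
(r2,c3) = Li
(r4,c4) = Be
(r1,c1) = Li
(r2,c1) = Be
(r2,c4) = H
(r4,c1) = He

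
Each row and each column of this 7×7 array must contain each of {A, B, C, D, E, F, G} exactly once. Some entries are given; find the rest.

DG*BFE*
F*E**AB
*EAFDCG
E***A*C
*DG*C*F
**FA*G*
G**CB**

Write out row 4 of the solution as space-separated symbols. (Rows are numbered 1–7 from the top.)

E F B G A D C

row 1 has {B,D,E,F,G}; column 3 has {A,E,F,G} — only C is left for (r1,c3).
row 1 has {B,C,D,E,F,G}; column 7 has {B,C,F,G} — only A is left for (r1,c7).
row 2 has {A,B,E,F}; column 2 has {D,E,G} — only C is left for (r2,c2).
row 2 has {A,B,C,E,F}; column 5 has {A,B,C,D,F} — only G is left for (r2,c5).
row 3 has {A,C,D,E,F,G}; column 1 has {D,E,F,G} — only B is left for (r3,c1).
row 5 has {C,D,F,G}; column 1 has {B,D,E,F,G} — only A is left for (r5,c1).
row 5 has {A,C,D,F,G}; column 4 has {A,B,C,F} — only E is left for (r5,c4).
row 5 has {A,C,D,E,F,G}; column 6 has {A,C,E,G} — only B is left for (r5,c6).
row 6 has {A,F,G}; column 1 has {A,B,D,E,F,G} — only C is left for (r6,c1).
row 6 has {A,C,F,G}; column 2 has {C,D,E,G} — only B is left for (r6,c2).
row 6 has {A,B,C,F,G}; column 5 has {A,B,C,D,F,G} — only E is left for (r6,c5).
row 6 has {A,B,C,E,F,G}; column 7 has {A,B,C,F,G} — only D is left for (r6,c7).
row 7 has {B,C,G}; column 3 has {A,C,E,F,G} — only D is left for (r7,c3).
row 7 has {B,C,D,G}; column 6 has {A,B,C,E,G} — only F is left for (r7,c6).
row 7 has {B,C,D,F,G}; column 7 has {A,B,C,D,F,G} — only E is left for (r7,c7).
row 2 has {A,B,C,E,F,G}; column 4 has {A,B,C,E,F} — only D is left for (r2,c4).
row 4 has {A,C,E}; column 2 has {B,C,D,E,G} — only F is left for (r4,c2).
row 4 has {A,C,E,F}; column 3 has {A,C,D,E,F,G} — only B is left for (r4,c3).
row 4 has {A,B,C,E,F}; column 4 has {A,B,C,D,E,F} — only G is left for (r4,c4).
row 4 has {A,B,C,E,F,G}; column 6 has {A,B,C,E,F,G} — only D is left for (r4,c6).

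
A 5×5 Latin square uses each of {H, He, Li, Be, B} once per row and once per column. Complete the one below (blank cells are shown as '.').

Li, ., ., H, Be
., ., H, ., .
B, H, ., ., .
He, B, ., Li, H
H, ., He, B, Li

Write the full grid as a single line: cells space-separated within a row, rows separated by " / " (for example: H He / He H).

Li He B H Be / Be Li H He B / B H Li Be He / He B Be Li H / H Be He B Li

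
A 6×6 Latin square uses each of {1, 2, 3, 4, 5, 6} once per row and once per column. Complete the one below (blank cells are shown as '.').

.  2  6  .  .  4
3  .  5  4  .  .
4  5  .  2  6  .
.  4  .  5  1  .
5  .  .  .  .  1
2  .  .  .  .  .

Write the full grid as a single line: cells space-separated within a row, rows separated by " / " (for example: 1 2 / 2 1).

At row 1, column 1: row 1 has {2,4,6}; column 1 has {2,3,4,5}; that leaves 1.
At row 1, column 4: row 1 has {1,2,4,6}; column 4 has {2,4,5}; that leaves 3.
At row 1, column 5: row 1 has {1,2,3,4,6}; column 5 has {1,6}; that leaves 5.
At row 2, column 5: row 2 has {3,4,5}; column 5 has {1,5,6}; that leaves 2.
At row 2, column 6: row 2 has {2,3,4,5}; column 6 has {1,4}; that leaves 6.
At row 3, column 6: row 3 has {2,4,5,6}; column 6 has {1,4,6}; that leaves 3.
At row 4, column 1: row 4 has {1,4,5}; column 1 has {1,2,3,4,5}; that leaves 6.
At row 4, column 6: row 4 has {1,4,5,6}; column 6 has {1,3,4,6}; that leaves 2.
At row 5, column 4: row 5 has {1,5}; column 4 has {2,3,4,5}; that leaves 6.
At row 6, column 4: row 6 has {2}; column 4 has {2,3,4,5,6}; that leaves 1.
At row 6, column 6: row 6 has {1,2}; column 6 has {1,2,3,4,6}; that leaves 5.
At row 2, column 2: row 2 has {2,3,4,5,6}; column 2 has {2,4,5}; that leaves 1.
At row 3, column 3: row 3 has {2,3,4,5,6}; column 3 has {5,6}; that leaves 1.
At row 4, column 3: row 4 has {1,2,4,5,6}; column 3 has {1,5,6}; that leaves 3.
At row 5, column 2: row 5 has {1,5,6}; column 2 has {1,2,4,5}; that leaves 3.
At row 5, column 5: row 5 has {1,3,5,6}; column 5 has {1,2,5,6}; that leaves 4.
At row 6, column 2: row 6 has {1,2,5}; column 2 has {1,2,3,4,5}; that leaves 6.
At row 6, column 3: row 6 has {1,2,5,6}; column 3 has {1,3,5,6}; that leaves 4.
At row 6, column 5: row 6 has {1,2,4,5,6}; column 5 has {1,2,4,5,6}; that leaves 3.
At row 5, column 3: row 5 has {1,3,4,5,6}; column 3 has {1,3,4,5,6}; that leaves 2.

1 2 6 3 5 4 / 3 1 5 4 2 6 / 4 5 1 2 6 3 / 6 4 3 5 1 2 / 5 3 2 6 4 1 / 2 6 4 1 3 5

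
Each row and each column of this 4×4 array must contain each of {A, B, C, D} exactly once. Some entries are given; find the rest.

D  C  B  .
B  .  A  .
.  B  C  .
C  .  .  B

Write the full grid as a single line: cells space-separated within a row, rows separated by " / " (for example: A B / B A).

D C B A / B D A C / A B C D / C A D B

(r1,c4) = A
(r2,c2) = D
(r2,c4) = C
(r3,c1) = A
(r3,c4) = D
(r4,c2) = A
(r4,c3) = D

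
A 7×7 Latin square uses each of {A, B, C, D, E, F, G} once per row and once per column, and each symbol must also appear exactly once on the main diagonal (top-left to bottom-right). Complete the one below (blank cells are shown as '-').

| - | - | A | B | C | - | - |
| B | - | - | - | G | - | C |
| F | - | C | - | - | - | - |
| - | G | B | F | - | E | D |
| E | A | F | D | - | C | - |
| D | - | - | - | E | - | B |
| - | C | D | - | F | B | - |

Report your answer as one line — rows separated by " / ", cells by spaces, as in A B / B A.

(r1,c1) = G
(r2,c3) = E
(r2,c4) = A
(r4,c5) = A
(r5,c5) = B
(r5,c7) = G
(r6,c2) = F
(r6,c3) = G
(r6,c4) = C
(r6,c6) = A
(r7,c1) = A
(r7,c7) = E
(r1,c7) = F
(r2,c2) = D
(r2,c6) = F
(r3,c5) = D
(r3,c6) = G
(r3,c7) = A
(r4,c1) = C
(r7,c4) = G
(r1,c2) = E
(r1,c6) = D
(r3,c2) = B
(r3,c4) = E

G E A B C D F / B D E A G F C / F B C E D G A / C G B F A E D / E A F D B C G / D F G C E A B / A C D G F B E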